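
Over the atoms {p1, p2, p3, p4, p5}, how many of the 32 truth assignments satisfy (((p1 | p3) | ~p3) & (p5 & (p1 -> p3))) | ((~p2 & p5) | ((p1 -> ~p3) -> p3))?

Initial set: {T ((((p1 | p3) | ~p3) & (p5 & (p1 -> p3))) | ((~p2 & p5) | ((p1 -> ~p3) -> p3)))}.
T ((((p1 | p3) | ~p3) & (p5 & (p1 -> p3))) | ((~p2 & p5) | ((p1 -> ~p3) -> p3))): β-rule — branch into T (((p1 | p3) | ~p3) & (p5 & (p1 -> p3)))  //  T ((~p2 & p5) | ((p1 -> ~p3) -> p3)).
  branch 1 (add T (((p1 | p3) | ~p3) & (p5 & (p1 -> p3)))):
    T (((p1 | p3) | ~p3) & (p5 & (p1 -> p3))): α-rule — add T ((p1 | p3) | ~p3), T (p5 & (p1 -> p3)).
    T (p5 & (p1 -> p3)): α-rule — add T p5, T (p1 -> p3).
    T ((p1 | p3) | ~p3): β-rule — branch into T (p1 | p3)  //  T ~p3.
      branch 1.1 (add T (p1 | p3)):
        T (p1 -> p3): β-rule — branch into F p1  //  T p3.
          branch 1.1.1 (add F p1):
            T (p1 | p3): β-rule — branch into T p1  //  T p3.
              branch 1.1.1.1 (add T p1):
                × closes — contains both p1 and ~p1.
              branch 1.1.1.2 (add T p3):
                ○ open, literals {p1=F, p3=T, p5=T}.
          branch 1.1.2 (add T p3):
            T (p1 | p3): β-rule — branch into T p1  //  T p3.
              branch 1.1.2.1 (add T p1):
                ○ open, literals {p1=T, p3=T, p5=T}.
              branch 1.1.2.2 (add T p3):
                ○ open, literals {p3=T, p5=T}.
      branch 1.2 (add T ~p3):
        T (p1 -> p3): β-rule — branch into F p1  //  T p3.
          branch 1.2.1 (add F p1):
            ○ open, literals {p1=F, p3=F, p5=T}.
          branch 1.2.2 (add T p3):
            × closes — contains both p3 and ~p3.
  branch 2 (add T ((~p2 & p5) | ((p1 -> ~p3) -> p3))):
    T ((~p2 & p5) | ((p1 -> ~p3) -> p3)): β-rule — branch into T (~p2 & p5)  //  T ((p1 -> ~p3) -> p3).
      branch 2.1 (add T (~p2 & p5)):
        T (~p2 & p5): α-rule — add T ~p2, T p5.
        ○ open, literals {p2=F, p5=T}.
      branch 2.2 (add T ((p1 -> ~p3) -> p3)):
        T ((p1 -> ~p3) -> p3): β-rule — branch into F (p1 -> ~p3)  //  T p3.
          branch 2.2.1 (add F (p1 -> ~p3)):
            F (p1 -> ~p3): α-rule — add T p1, F ~p3.
            ○ open, literals {p1=T, p3=T}.
          branch 2.2.2 (add T p3):
            ○ open, literals {p3=T}.
2 branches closed, 7 open.
Each open branch fixes some atoms; the unmentioned ones are free. Counting distinct full assignments: branch {p1=F, p3=T, p5=T} (p2, p4) contributes 4 new; branch {p1=T, p3=T, p5=T} (p2, p4) contributes 4 new; branch {p3=T, p5=T} (p1, p2, p4) contributes 0 new; branch {p1=F, p3=F, p5=T} (p2, p4) contributes 4 new; branch {p2=F, p5=T} (p1, p3, p4) contributes 2 new; branch {p1=T, p3=T} (p2, p4, p5) contributes 4 new; branch {p3=T} (p1, p2, p4, p5) contributes 4 new. Total: 22.

22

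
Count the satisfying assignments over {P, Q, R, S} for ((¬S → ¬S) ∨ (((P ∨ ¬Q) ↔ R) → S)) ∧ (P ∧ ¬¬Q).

Initial set: {T (((¬S → ¬S) ∨ (((P ∨ ¬Q) ↔ R) → S)) ∧ (P ∧ ¬¬Q))}.
T (((¬S → ¬S) ∨ (((P ∨ ¬Q) ↔ R) → S)) ∧ (P ∧ ¬¬Q)): α-rule — add T ((¬S → ¬S) ∨ (((P ∨ ¬Q) ↔ R) → S)), T (P ∧ ¬¬Q).
T (P ∧ ¬¬Q): α-rule — add T P, T ¬¬Q.
T ¬¬Q: drop double negation, giving T Q.
T ((¬S → ¬S) ∨ (((P ∨ ¬Q) ↔ R) → S)): β-rule — branch into T (¬S → ¬S)  //  T (((P ∨ ¬Q) ↔ R) → S).
  branch 1 (add T (¬S → ¬S)):
    T (¬S → ¬S): β-rule — branch into F ¬S  //  T ¬S.
      branch 1.1 (add F ¬S):
        ○ open, literals {P=true, Q=true, S=true}.
      branch 1.2 (add T ¬S):
        ○ open, literals {P=true, Q=true, S=false}.
  branch 2 (add T (((P ∨ ¬Q) ↔ R) → S)):
    T (((P ∨ ¬Q) ↔ R) → S): β-rule — branch into F ((P ∨ ¬Q) ↔ R)  //  T S.
      branch 2.1 (add F ((P ∨ ¬Q) ↔ R)):
        F ((P ∨ ¬Q) ↔ R): β-rule — branch into T (P ∨ ¬Q), F R  //  F (P ∨ ¬Q), T R.
          branch 2.1.1 (add T (P ∨ ¬Q), F R):
            T (P ∨ ¬Q): β-rule — branch into T P  //  T ¬Q.
              branch 2.1.1.1 (add T P):
                ○ open, literals {P=true, Q=true, R=false}.
              branch 2.1.1.2 (add T ¬Q):
                × closes — contains both Q and ¬Q.
          branch 2.1.2 (add F (P ∨ ¬Q), T R):
            F (P ∨ ¬Q): α-rule — add F P, F ¬Q.
            × closes — contains both P and ¬P.
      branch 2.2 (add T S):
        ○ open, literals {P=true, Q=true, S=true}.
2 branches closed, 4 open.
Each open branch fixes some atoms; the unmentioned ones are free. Counting distinct full assignments: branch {P=true, Q=true, S=true} (R) contributes 2 new; branch {P=true, Q=true, S=false} (R) contributes 2 new; branch {P=true, Q=true, R=false} (S) contributes 0 new; branch {P=true, Q=true, S=true} (R) contributes 0 new. Total: 4.

4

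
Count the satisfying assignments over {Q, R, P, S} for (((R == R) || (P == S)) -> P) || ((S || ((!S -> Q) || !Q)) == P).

Initial set: {T ((((R == R) || (P == S)) -> P) || ((S || ((!S -> Q) || !Q)) == P))}.
T ((((R == R) || (P == S)) -> P) || ((S || ((!S -> Q) || !Q)) == P)): β-rule — branch into T (((R == R) || (P == S)) -> P)  //  T ((S || ((!S -> Q) || !Q)) == P).
  branch 1 (add T (((R == R) || (P == S)) -> P)):
    T (((R == R) || (P == S)) -> P): β-rule — branch into F ((R == R) || (P == S))  //  T P.
      branch 1.1 (add F ((R == R) || (P == S))):
        F ((R == R) || (P == S)): α-rule — add F (R == R), F (P == S).
        F (R == R): β-rule — branch into T R, F R  //  F R, T R.
          branch 1.1.1 (add T R, F R):
            × closes — contains both R and !R.
          branch 1.1.2 (add F R, T R):
            × closes — contains both R and !R.
      branch 1.2 (add T P):
        ○ open, literals {P=1}.
  branch 2 (add T ((S || ((!S -> Q) || !Q)) == P)):
    T ((S || ((!S -> Q) || !Q)) == P): β-rule — branch into T (S || ((!S -> Q) || !Q)), T P  //  F (S || ((!S -> Q) || !Q)), F P.
      branch 2.1 (add T (S || ((!S -> Q) || !Q)), T P):
        T (S || ((!S -> Q) || !Q)): β-rule — branch into T S  //  T ((!S -> Q) || !Q).
          branch 2.1.1 (add T S):
            ○ open, literals {P=1, S=1}.
          branch 2.1.2 (add T ((!S -> Q) || !Q)):
            T ((!S -> Q) || !Q): β-rule — branch into T (!S -> Q)  //  T !Q.
              branch 2.1.2.1 (add T (!S -> Q)):
                T (!S -> Q): β-rule — branch into F !S  //  T Q.
                  branch 2.1.2.1.1 (add F !S):
                    ○ open, literals {P=1, S=1}.
                  branch 2.1.2.1.2 (add T Q):
                    ○ open, literals {P=1, Q=1}.
              branch 2.1.2.2 (add T !Q):
                ○ open, literals {P=1, Q=0}.
      branch 2.2 (add F (S || ((!S -> Q) || !Q)), F P):
        F (S || ((!S -> Q) || !Q)): α-rule — add F S, F ((!S -> Q) || !Q).
        F ((!S -> Q) || !Q): α-rule — add F (!S -> Q), F !Q.
        F (!S -> Q): α-rule — add T !S, F Q.
        × closes — contains both Q and !Q.
3 branches closed, 5 open.
Each open branch fixes some atoms; the unmentioned ones are free. Counting distinct full assignments: branch {P=1} (Q, R, S) contributes 8 new; branch {P=1, S=1} (Q, R) contributes 0 new; branch {P=1, S=1} (Q, R) contributes 0 new; branch {P=1, Q=1} (R, S) contributes 0 new; branch {P=1, Q=0} (R, S) contributes 0 new. Total: 8.

8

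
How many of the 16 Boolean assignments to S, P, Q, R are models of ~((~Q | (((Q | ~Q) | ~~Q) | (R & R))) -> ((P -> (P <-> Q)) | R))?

Initial set: {T ~((~Q | (((Q | ~Q) | ~~Q) | (R & R))) -> ((P -> (P <-> Q)) | R))}.
T ~((~Q | (((Q | ~Q) | ~~Q) | (R & R))) -> ((P -> (P <-> Q)) | R)): α-rule — add T (~Q | (((Q | ~Q) | ~~Q) | (R & R))), F ((P -> (P <-> Q)) | R).
F ((P -> (P <-> Q)) | R): α-rule — add F (P -> (P <-> Q)), F R.
F (P -> (P <-> Q)): α-rule — add T P, F (P <-> Q).
T (~Q | (((Q | ~Q) | ~~Q) | (R & R))): β-rule — branch into T ~Q  //  T (((Q | ~Q) | ~~Q) | (R & R)).
  branch 1 (add T ~Q):
    F (P <-> Q): β-rule — branch into T P, F Q  //  F P, T Q.
      branch 1.1 (add T P, F Q):
        ○ open, literals {P=1, Q=0, R=0}.
      branch 1.2 (add F P, T Q):
        × closes — contains both P and ~P.
  branch 2 (add T (((Q | ~Q) | ~~Q) | (R & R))):
    F (P <-> Q): β-rule — branch into T P, F Q  //  F P, T Q.
      branch 2.1 (add T P, F Q):
        T (((Q | ~Q) | ~~Q) | (R & R)): β-rule — branch into T ((Q | ~Q) | ~~Q)  //  T (R & R).
          branch 2.1.1 (add T ((Q | ~Q) | ~~Q)):
            T ((Q | ~Q) | ~~Q): β-rule — branch into T (Q | ~Q)  //  T ~~Q.
              branch 2.1.1.1 (add T (Q | ~Q)):
                T (Q | ~Q): β-rule — branch into T Q  //  T ~Q.
                  branch 2.1.1.1.1 (add T Q):
                    × closes — contains both Q and ~Q.
                  branch 2.1.1.1.2 (add T ~Q):
                    ○ open, literals {P=1, Q=0, R=0}.
              branch 2.1.1.2 (add T ~~Q):
                T ~~Q: drop double negation, giving T Q.
                × closes — contains both Q and ~Q.
          branch 2.1.2 (add T (R & R)):
            T (R & R): α-rule — add T R, T R.
            × closes — contains both R and ~R.
      branch 2.2 (add F P, T Q):
        × closes — contains both P and ~P.
5 branches closed, 2 open.
Each open branch fixes some atoms; the unmentioned ones are free. Counting distinct full assignments: branch {P=1, Q=0, R=0} (S) contributes 2 new; branch {P=1, Q=0, R=0} (S) contributes 0 new. Total: 2.

2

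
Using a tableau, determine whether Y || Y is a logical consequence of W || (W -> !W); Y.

Initial set: {T (W || (W -> !W)); T Y; F (Y || Y)}.
F (Y || Y): α-rule — add F Y, F Y.
× closes — contains both Y and !Y.
All 1 branch closes.
Every branch closed, so the premises entail the conclusion.

Yes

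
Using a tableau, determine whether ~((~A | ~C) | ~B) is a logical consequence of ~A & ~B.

No

Initial set: {(~A & ~B); ~~((~A | ~C) | ~B)}.
(~A & ~B): α-rule — add ~A, ~B.
~~((~A | ~C) | ~B): β-rule — branch into (~A | ~C)  //  ~B.
  branch 1 (add (~A | ~C)):
    (~A | ~C): β-rule — branch into ~A  //  ~C.
      branch 1.1 (add ~A):
        ○ open, literals {A=false, B=false}.
      branch 1.2 (add ~C):
        ○ open, literals {A=false, B=false, C=false}.
  branch 2 (add ~B):
    ○ open, literals {A=false, B=false}.
0 branches closed, 3 open.
An open branch gives a countermodel: A=false, B=false (unmentioned atoms arbitrary); the premises hold there but the conclusion fails.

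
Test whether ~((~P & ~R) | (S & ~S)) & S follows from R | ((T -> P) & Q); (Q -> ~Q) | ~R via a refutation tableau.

No

Initial set: {(R | ((T -> P) & Q)); ((Q -> ~Q) | ~R); ~(~((~P & ~R) | (S & ~S)) & S)}.
(R | ((T -> P) & Q)): β-rule — branch into R  //  ((T -> P) & Q).
  branch 1 (add R):
    ((Q -> ~Q) | ~R): β-rule — branch into (Q -> ~Q)  //  ~R.
      branch 1.1 (add (Q -> ~Q)):
        ~(~((~P & ~R) | (S & ~S)) & S): β-rule — branch into ~~((~P & ~R) | (S & ~S))  //  ~S.
          branch 1.1.1 (add ~~((~P & ~R) | (S & ~S))):
            (Q -> ~Q): β-rule — branch into ~Q  //  ~Q.
              branch 1.1.1.1 (add ~Q):
                ~~((~P & ~R) | (S & ~S)): β-rule — branch into (~P & ~R)  //  (S & ~S).
                  branch 1.1.1.1.1 (add (~P & ~R)):
                    (~P & ~R): α-rule — add ~P, ~R.
                    × closes — contains both R and ~R.
                  branch 1.1.1.1.2 (add (S & ~S)):
                    (S & ~S): α-rule — add S, ~S.
                    × closes — contains both S and ~S.
              branch 1.1.1.2 (add ~Q):
                ~~((~P & ~R) | (S & ~S)): β-rule — branch into (~P & ~R)  //  (S & ~S).
                  branch 1.1.1.2.1 (add (~P & ~R)):
                    (~P & ~R): α-rule — add ~P, ~R.
                    × closes — contains both R and ~R.
                  branch 1.1.1.2.2 (add (S & ~S)):
                    (S & ~S): α-rule — add S, ~S.
                    × closes — contains both S and ~S.
          branch 1.1.2 (add ~S):
            (Q -> ~Q): β-rule — branch into ~Q  //  ~Q.
              branch 1.1.2.1 (add ~Q):
                ○ open, literals {Q=F, R=T, S=F}.
              branch 1.1.2.2 (add ~Q):
                ○ open, literals {Q=F, R=T, S=F}.
      branch 1.2 (add ~R):
        × closes — contains both R and ~R.
  branch 2 (add ((T -> P) & Q)):
    ((T -> P) & Q): α-rule — add (T -> P), Q.
    ((Q -> ~Q) | ~R): β-rule — branch into (Q -> ~Q)  //  ~R.
      branch 2.1 (add (Q -> ~Q)):
        ~(~((~P & ~R) | (S & ~S)) & S): β-rule — branch into ~~((~P & ~R) | (S & ~S))  //  ~S.
          branch 2.1.1 (add ~~((~P & ~R) | (S & ~S))):
            (T -> P): β-rule — branch into ~T  //  P.
              branch 2.1.1.1 (add ~T):
                (Q -> ~Q): β-rule — branch into ~Q  //  ~Q.
                  branch 2.1.1.1.1 (add ~Q):
                    × closes — contains both Q and ~Q.
                  branch 2.1.1.1.2 (add ~Q):
                    × closes — contains both Q and ~Q.
              branch 2.1.1.2 (add P):
                (Q -> ~Q): β-rule — branch into ~Q  //  ~Q.
                  branch 2.1.1.2.1 (add ~Q):
                    × closes — contains both Q and ~Q.
                  branch 2.1.1.2.2 (add ~Q):
                    × closes — contains both Q and ~Q.
          branch 2.1.2 (add ~S):
            (T -> P): β-rule — branch into ~T  //  P.
              branch 2.1.2.1 (add ~T):
                (Q -> ~Q): β-rule — branch into ~Q  //  ~Q.
                  branch 2.1.2.1.1 (add ~Q):
                    × closes — contains both Q and ~Q.
                  branch 2.1.2.1.2 (add ~Q):
                    × closes — contains both Q and ~Q.
              branch 2.1.2.2 (add P):
                (Q -> ~Q): β-rule — branch into ~Q  //  ~Q.
                  branch 2.1.2.2.1 (add ~Q):
                    × closes — contains both Q and ~Q.
                  branch 2.1.2.2.2 (add ~Q):
                    × closes — contains both Q and ~Q.
      branch 2.2 (add ~R):
        ~(~((~P & ~R) | (S & ~S)) & S): β-rule — branch into ~~((~P & ~R) | (S & ~S))  //  ~S.
          branch 2.2.1 (add ~~((~P & ~R) | (S & ~S))):
            (T -> P): β-rule — branch into ~T  //  P.
              branch 2.2.1.1 (add ~T):
                ~~((~P & ~R) | (S & ~S)): β-rule — branch into (~P & ~R)  //  (S & ~S).
                  branch 2.2.1.1.1 (add (~P & ~R)):
                    (~P & ~R): α-rule — add ~P, ~R.
                    ○ open, literals {P=F, Q=T, R=F, T=F}.
                  branch 2.2.1.1.2 (add (S & ~S)):
                    (S & ~S): α-rule — add S, ~S.
                    × closes — contains both S and ~S.
              branch 2.2.1.2 (add P):
                ~~((~P & ~R) | (S & ~S)): β-rule — branch into (~P & ~R)  //  (S & ~S).
                  branch 2.2.1.2.1 (add (~P & ~R)):
                    (~P & ~R): α-rule — add ~P, ~R.
                    × closes — contains both P and ~P.
                  branch 2.2.1.2.2 (add (S & ~S)):
                    (S & ~S): α-rule — add S, ~S.
                    × closes — contains both S and ~S.
          branch 2.2.2 (add ~S):
            (T -> P): β-rule — branch into ~T  //  P.
              branch 2.2.2.1 (add ~T):
                ○ open, literals {Q=T, R=F, S=F, T=F}.
              branch 2.2.2.2 (add P):
                ○ open, literals {P=T, Q=T, R=F, S=F}.
16 branches closed, 5 open.
An open branch gives a countermodel: Q=F, R=T, S=F (unmentioned atoms arbitrary); the premises hold there but the conclusion fails.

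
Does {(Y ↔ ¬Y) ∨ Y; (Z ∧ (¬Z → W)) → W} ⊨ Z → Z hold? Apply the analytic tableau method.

Yes

Initial set: {((Y ↔ ¬Y) ∨ Y); ((Z ∧ (¬Z → W)) → W); ¬(Z → Z)}.
¬(Z → Z): α-rule — add Z, ¬Z.
× closes — contains both Z and ¬Z.
All 1 branch closes.
Every branch closed, so the premises entail the conclusion.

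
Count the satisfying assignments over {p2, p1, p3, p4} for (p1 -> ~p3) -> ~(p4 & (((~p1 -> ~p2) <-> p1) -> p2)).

Initial set: {T ((p1 -> ~p3) -> ~(p4 & (((~p1 -> ~p2) <-> p1) -> p2)))}.
T ((p1 -> ~p3) -> ~(p4 & (((~p1 -> ~p2) <-> p1) -> p2))): β-rule — branch into F (p1 -> ~p3)  //  T ~(p4 & (((~p1 -> ~p2) <-> p1) -> p2)).
  branch 1 (add F (p1 -> ~p3)):
    F (p1 -> ~p3): α-rule — add T p1, F ~p3.
    ○ open, literals {p1=1, p3=1}.
  branch 2 (add T ~(p4 & (((~p1 -> ~p2) <-> p1) -> p2))):
    T ~(p4 & (((~p1 -> ~p2) <-> p1) -> p2)): β-rule — branch into F p4  //  F (((~p1 -> ~p2) <-> p1) -> p2).
      branch 2.1 (add F p4):
        ○ open, literals {p4=0}.
      branch 2.2 (add F (((~p1 -> ~p2) <-> p1) -> p2)):
        F (((~p1 -> ~p2) <-> p1) -> p2): α-rule — add T ((~p1 -> ~p2) <-> p1), F p2.
        T ((~p1 -> ~p2) <-> p1): β-rule — branch into T (~p1 -> ~p2), T p1  //  F (~p1 -> ~p2), F p1.
          branch 2.2.1 (add T (~p1 -> ~p2), T p1):
            T (~p1 -> ~p2): β-rule — branch into F ~p1  //  T ~p2.
              branch 2.2.1.1 (add F ~p1):
                ○ open, literals {p1=1, p2=0}.
              branch 2.2.1.2 (add T ~p2):
                ○ open, literals {p1=1, p2=0}.
          branch 2.2.2 (add F (~p1 -> ~p2), F p1):
            F (~p1 -> ~p2): α-rule — add T ~p1, F ~p2.
            × closes — contains both p2 and ~p2.
1 branch closed, 4 open.
Each open branch fixes some atoms; the unmentioned ones are free. Counting distinct full assignments: branch {p1=1, p3=1} (p2, p4) contributes 4 new; branch {p4=0} (p2, p1, p3) contributes 6 new; branch {p1=1, p2=0} (p3, p4) contributes 1 new; branch {p1=1, p2=0} (p3, p4) contributes 0 new. Total: 11.

11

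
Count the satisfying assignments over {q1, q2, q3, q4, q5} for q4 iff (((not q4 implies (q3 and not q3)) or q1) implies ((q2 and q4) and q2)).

16

Initial set: {(q4 iff (((not q4 implies (q3 and not q3)) or q1) implies ((q2 and q4) and q2)))}.
(q4 iff (((not q4 implies (q3 and not q3)) or q1) implies ((q2 and q4) and q2))): β-rule — branch into q4, (((not q4 implies (q3 and not q3)) or q1) implies ((q2 and q4) and q2))  //  not q4, not (((not q4 implies (q3 and not q3)) or q1) implies ((q2 and q4) and q2)).
  branch 1 (add q4, (((not q4 implies (q3 and not q3)) or q1) implies ((q2 and q4) and q2))):
    (((not q4 implies (q3 and not q3)) or q1) implies ((q2 and q4) and q2)): β-rule — branch into not ((not q4 implies (q3 and not q3)) or q1)  //  ((q2 and q4) and q2).
      branch 1.1 (add not ((not q4 implies (q3 and not q3)) or q1)):
        not ((not q4 implies (q3 and not q3)) or q1): α-rule — add not (not q4 implies (q3 and not q3)), not q1.
        not (not q4 implies (q3 and not q3)): α-rule — add not q4, not (q3 and not q3).
        × closes — contains both q4 and not q4.
      branch 1.2 (add ((q2 and q4) and q2)):
        ((q2 and q4) and q2): α-rule — add (q2 and q4), q2.
        (q2 and q4): α-rule — add q2, q4.
        ○ open, literals {q2=1, q4=1}.
  branch 2 (add not q4, not (((not q4 implies (q3 and not q3)) or q1) implies ((q2 and q4) and q2))):
    not (((not q4 implies (q3 and not q3)) or q1) implies ((q2 and q4) and q2)): α-rule — add ((not q4 implies (q3 and not q3)) or q1), not ((q2 and q4) and q2).
    ((not q4 implies (q3 and not q3)) or q1): β-rule — branch into (not q4 implies (q3 and not q3))  //  q1.
      branch 2.1 (add (not q4 implies (q3 and not q3))):
        not ((q2 and q4) and q2): β-rule — branch into not (q2 and q4)  //  not q2.
          branch 2.1.1 (add not (q2 and q4)):
            (not q4 implies (q3 and not q3)): β-rule — branch into not not q4  //  (q3 and not q3).
              branch 2.1.1.1 (add not not q4):
                × closes — contains both q4 and not q4.
              branch 2.1.1.2 (add (q3 and not q3)):
                (q3 and not q3): α-rule — add q3, not q3.
                × closes — contains both q3 and not q3.
          branch 2.1.2 (add not q2):
            (not q4 implies (q3 and not q3)): β-rule — branch into not not q4  //  (q3 and not q3).
              branch 2.1.2.1 (add not not q4):
                × closes — contains both q4 and not q4.
              branch 2.1.2.2 (add (q3 and not q3)):
                (q3 and not q3): α-rule — add q3, not q3.
                × closes — contains both q3 and not q3.
      branch 2.2 (add q1):
        not ((q2 and q4) and q2): β-rule — branch into not (q2 and q4)  //  not q2.
          branch 2.2.1 (add not (q2 and q4)):
            not (q2 and q4): β-rule — branch into not q2  //  not q4.
              branch 2.2.1.1 (add not q2):
                ○ open, literals {q1=1, q2=0, q4=0}.
              branch 2.2.1.2 (add not q4):
                ○ open, literals {q1=1, q4=0}.
          branch 2.2.2 (add not q2):
            ○ open, literals {q1=1, q2=0, q4=0}.
5 branches closed, 4 open.
Each open branch fixes some atoms; the unmentioned ones are free. Counting distinct full assignments: branch {q2=1, q4=1} (q1, q3, q5) contributes 8 new; branch {q1=1, q2=0, q4=0} (q3, q5) contributes 4 new; branch {q1=1, q4=0} (q2, q3, q5) contributes 4 new; branch {q1=1, q2=0, q4=0} (q3, q5) contributes 0 new. Total: 16.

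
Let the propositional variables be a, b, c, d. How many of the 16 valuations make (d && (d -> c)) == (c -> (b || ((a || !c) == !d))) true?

Initial set: {((d && (d -> c)) == (c -> (b || ((a || !c) == !d))))}.
((d && (d -> c)) == (c -> (b || ((a || !c) == !d)))): β-rule — branch into (d && (d -> c)), (c -> (b || ((a || !c) == !d)))  //  !(d && (d -> c)), !(c -> (b || ((a || !c) == !d))).
  branch 1 (add (d && (d -> c)), (c -> (b || ((a || !c) == !d)))):
    (d && (d -> c)): α-rule — add d, (d -> c).
    (c -> (b || ((a || !c) == !d))): β-rule — branch into !c  //  (b || ((a || !c) == !d)).
      branch 1.1 (add !c):
        (d -> c): β-rule — branch into !d  //  c.
          branch 1.1.1 (add !d):
            × closes — contains both d and !d.
          branch 1.1.2 (add c):
            × closes — contains both c and !c.
      branch 1.2 (add (b || ((a || !c) == !d))):
        (d -> c): β-rule — branch into !d  //  c.
          branch 1.2.1 (add !d):
            × closes — contains both d and !d.
          branch 1.2.2 (add c):
            (b || ((a || !c) == !d)): β-rule — branch into b  //  ((a || !c) == !d).
              branch 1.2.2.1 (add b):
                ○ open, literals {b=T, c=T, d=T}.
              branch 1.2.2.2 (add ((a || !c) == !d)):
                ((a || !c) == !d): β-rule — branch into (a || !c), !d  //  !(a || !c), !!d.
                  branch 1.2.2.2.1 (add (a || !c), !d):
                    × closes — contains both d and !d.
                  branch 1.2.2.2.2 (add !(a || !c), !!d):
                    !(a || !c): α-rule — add !a, !!c.
                    ○ open, literals {a=F, c=T, d=T}.
  branch 2 (add !(d && (d -> c)), !(c -> (b || ((a || !c) == !d)))):
    !(c -> (b || ((a || !c) == !d))): α-rule — add c, !(b || ((a || !c) == !d)).
    !(b || ((a || !c) == !d)): α-rule — add !b, !((a || !c) == !d).
    !(d && (d -> c)): β-rule — branch into !d  //  !(d -> c).
      branch 2.1 (add !d):
        !((a || !c) == !d): β-rule — branch into (a || !c), !!d  //  !(a || !c), !d.
          branch 2.1.1 (add (a || !c), !!d):
            × closes — contains both d and !d.
          branch 2.1.2 (add !(a || !c), !d):
            !(a || !c): α-rule — add !a, !!c.
            ○ open, literals {a=F, b=F, c=T, d=F}.
      branch 2.2 (add !(d -> c)):
        !(d -> c): α-rule — add d, !c.
        × closes — contains both c and !c.
6 branches closed, 3 open.
Each open branch fixes some atoms; the unmentioned ones are free. Counting distinct full assignments: branch {b=T, c=T, d=T} (a) contributes 2 new; branch {a=F, c=T, d=T} (b) contributes 1 new; branch {a=F, b=F, c=T, d=F} (none free) contributes 1 new. Total: 4.

4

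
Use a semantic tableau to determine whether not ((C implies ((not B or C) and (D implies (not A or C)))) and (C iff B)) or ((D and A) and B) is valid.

Not valid

Assume the negation and expand:
Initial set: {not (not ((C implies ((not B or C) and (D implies (not A or C)))) and (C iff B)) or ((D and A) and B))}.
not (not ((C implies ((not B or C) and (D implies (not A or C)))) and (C iff B)) or ((D and A) and B)): α-rule — add not not ((C implies ((not B or C) and (D implies (not A or C)))) and (C iff B)), not ((D and A) and B).
not not ((C implies ((not B or C) and (D implies (not A or C)))) and (C iff B)): α-rule — add (C implies ((not B or C) and (D implies (not A or C)))), (C iff B).
not ((D and A) and B): β-rule — branch into not (D and A)  //  not B.
  branch 1 (add not (D and A)):
    (C implies ((not B or C) and (D implies (not A or C)))): β-rule — branch into not C  //  ((not B or C) and (D implies (not A or C))).
      branch 1.1 (add not C):
        (C iff B): β-rule — branch into C, B  //  not C, not B.
          branch 1.1.1 (add C, B):
            × closes — contains both C and not C.
          branch 1.1.2 (add not C, not B):
            not (D and A): β-rule — branch into not D  //  not A.
              branch 1.1.2.1 (add not D):
                ○ open, literals {B=false, C=false, D=false}.
              branch 1.1.2.2 (add not A):
                ○ open, literals {A=false, B=false, C=false}.
      branch 1.2 (add ((not B or C) and (D implies (not A or C)))):
        ((not B or C) and (D implies (not A or C))): α-rule — add (not B or C), (D implies (not A or C)).
        (C iff B): β-rule — branch into C, B  //  not C, not B.
          branch 1.2.1 (add C, B):
            not (D and A): β-rule — branch into not D  //  not A.
              branch 1.2.1.1 (add not D):
                (not B or C): β-rule — branch into not B  //  C.
                  branch 1.2.1.1.1 (add not B):
                    × closes — contains both B and not B.
                  branch 1.2.1.1.2 (add C):
                    (D implies (not A or C)): β-rule — branch into not D  //  (not A or C).
                      branch 1.2.1.1.2.1 (add not D):
                        ○ open, literals {B=true, C=true, D=false}.
                      branch 1.2.1.1.2.2 (add (not A or C)):
                        (not A or C): β-rule — branch into not A  //  C.
                          branch 1.2.1.1.2.2.1 (add not A):
                            ○ open, literals {A=false, B=true, C=true, D=false}.
                          branch 1.2.1.1.2.2.2 (add C):
                            ○ open, literals {B=true, C=true, D=false}.
              branch 1.2.1.2 (add not A):
                (not B or C): β-rule — branch into not B  //  C.
                  branch 1.2.1.2.1 (add not B):
                    × closes — contains both B and not B.
                  branch 1.2.1.2.2 (add C):
                    (D implies (not A or C)): β-rule — branch into not D  //  (not A or C).
                      branch 1.2.1.2.2.1 (add not D):
                        ○ open, literals {A=false, B=true, C=true, D=false}.
                      branch 1.2.1.2.2.2 (add (not A or C)):
                        (not A or C): β-rule — branch into not A  //  C.
                          branch 1.2.1.2.2.2.1 (add not A):
                            ○ open, literals {A=false, B=true, C=true}.
                          branch 1.2.1.2.2.2.2 (add C):
                            ○ open, literals {A=false, B=true, C=true}.
          branch 1.2.2 (add not C, not B):
            not (D and A): β-rule — branch into not D  //  not A.
              branch 1.2.2.1 (add not D):
                (not B or C): β-rule — branch into not B  //  C.
                  branch 1.2.2.1.1 (add not B):
                    (D implies (not A or C)): β-rule — branch into not D  //  (not A or C).
                      branch 1.2.2.1.1.1 (add not D):
                        ○ open, literals {B=false, C=false, D=false}.
                      branch 1.2.2.1.1.2 (add (not A or C)):
                        (not A or C): β-rule — branch into not A  //  C.
                          branch 1.2.2.1.1.2.1 (add not A):
                            ○ open, literals {A=false, B=false, C=false, D=false}.
                          branch 1.2.2.1.1.2.2 (add C):
                            × closes — contains both C and not C.
                  branch 1.2.2.1.2 (add C):
                    × closes — contains both C and not C.
              branch 1.2.2.2 (add not A):
                (not B or C): β-rule — branch into not B  //  C.
                  branch 1.2.2.2.1 (add not B):
                    (D implies (not A or C)): β-rule — branch into not D  //  (not A or C).
                      branch 1.2.2.2.1.1 (add not D):
                        ○ open, literals {A=false, B=false, C=false, D=false}.
                      branch 1.2.2.2.1.2 (add (not A or C)):
                        (not A or C): β-rule — branch into not A  //  C.
                          branch 1.2.2.2.1.2.1 (add not A):
                            ○ open, literals {A=false, B=false, C=false}.
                          branch 1.2.2.2.1.2.2 (add C):
                            × closes — contains both C and not C.
                  branch 1.2.2.2.2 (add C):
                    × closes — contains both C and not C.
  branch 2 (add not B):
    (C implies ((not B or C) and (D implies (not A or C)))): β-rule — branch into not C  //  ((not B or C) and (D implies (not A or C))).
      branch 2.1 (add not C):
        (C iff B): β-rule — branch into C, B  //  not C, not B.
          branch 2.1.1 (add C, B):
            × closes — contains both C and not C.
          branch 2.1.2 (add not C, not B):
            ○ open, literals {B=false, C=false}.
      branch 2.2 (add ((not B or C) and (D implies (not A or C)))):
        ((not B or C) and (D implies (not A or C))): α-rule — add (not B or C), (D implies (not A or C)).
        (C iff B): β-rule — branch into C, B  //  not C, not B.
          branch 2.2.1 (add C, B):
            × closes — contains both B and not B.
          branch 2.2.2 (add not C, not B):
            (not B or C): β-rule — branch into not B  //  C.
              branch 2.2.2.1 (add not B):
                (D implies (not A or C)): β-rule — branch into not D  //  (not A or C).
                  branch 2.2.2.1.1 (add not D):
                    ○ open, literals {B=false, C=false, D=false}.
                  branch 2.2.2.1.2 (add (not A or C)):
                    (not A or C): β-rule — branch into not A  //  C.
                      branch 2.2.2.1.2.1 (add not A):
                        ○ open, literals {A=false, B=false, C=false}.
                      branch 2.2.2.1.2.2 (add C):
                        × closes — contains both C and not C.
              branch 2.2.2.2 (add C):
                × closes — contains both C and not C.
11 branches closed, 15 open.
An open branch gives a countermodel: B=false, C=false, D=false (unmentioned atoms arbitrary); under it the original formula is false.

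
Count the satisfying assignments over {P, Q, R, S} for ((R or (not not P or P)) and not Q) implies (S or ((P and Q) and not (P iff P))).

Initial set: {(((R or (not not P or P)) and not Q) implies (S or ((P and Q) and not (P iff P))))}.
(((R or (not not P or P)) and not Q) implies (S or ((P and Q) and not (P iff P)))): β-rule — branch into not ((R or (not not P or P)) and not Q)  //  (S or ((P and Q) and not (P iff P))).
  branch 1 (add not ((R or (not not P or P)) and not Q)):
    not ((R or (not not P or P)) and not Q): β-rule — branch into not (R or (not not P or P))  //  not not Q.
      branch 1.1 (add not (R or (not not P or P))):
        not (R or (not not P or P)): α-rule — add not R, not (not not P or P).
        not (not not P or P): α-rule — add not not not P, not P.
        not not not P: drop double negation, giving not P.
        ○ open, literals {P=0, R=0}.
      branch 1.2 (add not not Q):
        ○ open, literals {Q=1}.
  branch 2 (add (S or ((P and Q) and not (P iff P)))):
    (S or ((P and Q) and not (P iff P))): β-rule — branch into S  //  ((P and Q) and not (P iff P)).
      branch 2.1 (add S):
        ○ open, literals {S=1}.
      branch 2.2 (add ((P and Q) and not (P iff P))):
        ((P and Q) and not (P iff P)): α-rule — add (P and Q), not (P iff P).
        (P and Q): α-rule — add P, Q.
        not (P iff P): β-rule — branch into P, not P  //  not P, P.
          branch 2.2.1 (add P, not P):
            × closes — contains both P and not P.
          branch 2.2.2 (add not P, P):
            × closes — contains both P and not P.
2 branches closed, 3 open.
Each open branch fixes some atoms; the unmentioned ones are free. Counting distinct full assignments: branch {P=0, R=0} (Q, S) contributes 4 new; branch {Q=1} (P, R, S) contributes 6 new; branch {S=1} (P, Q, R) contributes 3 new. Total: 13.

13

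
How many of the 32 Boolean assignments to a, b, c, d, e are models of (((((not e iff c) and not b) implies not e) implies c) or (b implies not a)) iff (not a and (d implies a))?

12

Initial set: {((((((not e iff c) and not b) implies not e) implies c) or (b implies not a)) iff (not a and (d implies a)))}.
((((((not e iff c) and not b) implies not e) implies c) or (b implies not a)) iff (not a and (d implies a))): β-rule — branch into (((((not e iff c) and not b) implies not e) implies c) or (b implies not a)), (not a and (d implies a))  //  not (((((not e iff c) and not b) implies not e) implies c) or (b implies not a)), not (not a and (d implies a)).
  branch 1 (add (((((not e iff c) and not b) implies not e) implies c) or (b implies not a)), (not a and (d implies a))):
    (not a and (d implies a)): α-rule — add not a, (d implies a).
    (((((not e iff c) and not b) implies not e) implies c) or (b implies not a)): β-rule — branch into ((((not e iff c) and not b) implies not e) implies c)  //  (b implies not a).
      branch 1.1 (add ((((not e iff c) and not b) implies not e) implies c)):
        (d implies a): β-rule — branch into not d  //  a.
          branch 1.1.1 (add not d):
            ((((not e iff c) and not b) implies not e) implies c): β-rule — branch into not (((not e iff c) and not b) implies not e)  //  c.
              branch 1.1.1.1 (add not (((not e iff c) and not b) implies not e)):
                not (((not e iff c) and not b) implies not e): α-rule — add ((not e iff c) and not b), not not e.
                ((not e iff c) and not b): α-rule — add (not e iff c), not b.
                (not e iff c): β-rule — branch into not e, c  //  not not e, not c.
                  branch 1.1.1.1.1 (add not e, c):
                    × closes — contains both e and not e.
                  branch 1.1.1.1.2 (add not not e, not c):
                    ○ open, literals {a=false, b=false, c=false, d=false, e=true}.
              branch 1.1.1.2 (add c):
                ○ open, literals {a=false, c=true, d=false}.
          branch 1.1.2 (add a):
            × closes — contains both a and not a.
      branch 1.2 (add (b implies not a)):
        (d implies a): β-rule — branch into not d  //  a.
          branch 1.2.1 (add not d):
            (b implies not a): β-rule — branch into not b  //  not a.
              branch 1.2.1.1 (add not b):
                ○ open, literals {a=false, b=false, d=false}.
              branch 1.2.1.2 (add not a):
                ○ open, literals {a=false, d=false}.
          branch 1.2.2 (add a):
            × closes — contains both a and not a.
  branch 2 (add not (((((not e iff c) and not b) implies not e) implies c) or (b implies not a)), not (not a and (d implies a))):
    not (((((not e iff c) and not b) implies not e) implies c) or (b implies not a)): α-rule — add not ((((not e iff c) and not b) implies not e) implies c), not (b implies not a).
    not ((((not e iff c) and not b) implies not e) implies c): α-rule — add (((not e iff c) and not b) implies not e), not c.
    not (b implies not a): α-rule — add b, not not a.
    not (not a and (d implies a)): β-rule — branch into not not a  //  not (d implies a).
      branch 2.1 (add not not a):
        (((not e iff c) and not b) implies not e): β-rule — branch into not ((not e iff c) and not b)  //  not e.
          branch 2.1.1 (add not ((not e iff c) and not b)):
            not ((not e iff c) and not b): β-rule — branch into not (not e iff c)  //  not not b.
              branch 2.1.1.1 (add not (not e iff c)):
                not (not e iff c): β-rule — branch into not e, not c  //  not not e, c.
                  branch 2.1.1.1.1 (add not e, not c):
                    ○ open, literals {a=true, b=true, c=false, e=false}.
                  branch 2.1.1.1.2 (add not not e, c):
                    × closes — contains both c and not c.
              branch 2.1.1.2 (add not not b):
                ○ open, literals {a=true, b=true, c=false}.
          branch 2.1.2 (add not e):
            ○ open, literals {a=true, b=true, c=false, e=false}.
      branch 2.2 (add not (d implies a)):
        not (d implies a): α-rule — add d, not a.
        × closes — contains both a and not a.
5 branches closed, 7 open.
Each open branch fixes some atoms; the unmentioned ones are free. Counting distinct full assignments: branch {a=false, b=false, c=false, d=false, e=true} (none free) contributes 1 new; branch {a=false, c=true, d=false} (b, e) contributes 4 new; branch {a=false, b=false, d=false} (c, e) contributes 1 new; branch {a=false, d=false} (b, c, e) contributes 2 new; branch {a=true, b=true, c=false, e=false} (d) contributes 2 new; branch {a=true, b=true, c=false} (d, e) contributes 2 new; branch {a=true, b=true, c=false, e=false} (d) contributes 0 new. Total: 12.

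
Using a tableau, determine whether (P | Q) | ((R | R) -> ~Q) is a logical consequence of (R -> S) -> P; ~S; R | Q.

Yes

Initial set: {((R -> S) -> P); ~S; (R | Q); ~((P | Q) | ((R | R) -> ~Q))}.
~((P | Q) | ((R | R) -> ~Q)): α-rule — add ~(P | Q), ~((R | R) -> ~Q).
~(P | Q): α-rule — add ~P, ~Q.
~((R | R) -> ~Q): α-rule — add (R | R), ~~Q.
× closes — contains both Q and ~Q.
All 1 branch closes.
Every branch closed, so the premises entail the conclusion.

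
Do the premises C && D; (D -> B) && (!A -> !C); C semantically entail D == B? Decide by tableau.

Yes

Initial set: {(C && D); ((D -> B) && (!A -> !C)); C; !(D == B)}.
(C && D): α-rule — add C, D.
((D -> B) && (!A -> !C)): α-rule — add (D -> B), (!A -> !C).
!(D == B): β-rule — branch into D, !B  //  !D, B.
  branch 1 (add D, !B):
    (D -> B): β-rule — branch into !D  //  B.
      branch 1.1 (add !D):
        × closes — contains both D and !D.
      branch 1.2 (add B):
        × closes — contains both B and !B.
  branch 2 (add !D, B):
    × closes — contains both D and !D.
All 3 branches close.
Every branch closed, so the premises entail the conclusion.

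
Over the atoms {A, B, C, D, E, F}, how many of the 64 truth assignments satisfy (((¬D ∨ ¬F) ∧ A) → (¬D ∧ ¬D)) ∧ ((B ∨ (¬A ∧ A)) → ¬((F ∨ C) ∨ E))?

Initial set: {((((¬D ∨ ¬F) ∧ A) → (¬D ∧ ¬D)) ∧ ((B ∨ (¬A ∧ A)) → ¬((F ∨ C) ∨ E)))}.
((((¬D ∨ ¬F) ∧ A) → (¬D ∧ ¬D)) ∧ ((B ∨ (¬A ∧ A)) → ¬((F ∨ C) ∨ E))): α-rule — add (((¬D ∨ ¬F) ∧ A) → (¬D ∧ ¬D)), ((B ∨ (¬A ∧ A)) → ¬((F ∨ C) ∨ E)).
(((¬D ∨ ¬F) ∧ A) → (¬D ∧ ¬D)): β-rule — branch into ¬((¬D ∨ ¬F) ∧ A)  //  (¬D ∧ ¬D).
  branch 1 (add ¬((¬D ∨ ¬F) ∧ A)):
    ((B ∨ (¬A ∧ A)) → ¬((F ∨ C) ∨ E)): β-rule — branch into ¬(B ∨ (¬A ∧ A))  //  ¬((F ∨ C) ∨ E).
      branch 1.1 (add ¬(B ∨ (¬A ∧ A))):
        ¬(B ∨ (¬A ∧ A)): α-rule — add ¬B, ¬(¬A ∧ A).
        ¬((¬D ∨ ¬F) ∧ A): β-rule — branch into ¬(¬D ∨ ¬F)  //  ¬A.
          branch 1.1.1 (add ¬(¬D ∨ ¬F)):
            ¬(¬D ∨ ¬F): α-rule — add ¬¬D, ¬¬F.
            ¬(¬A ∧ A): β-rule — branch into ¬¬A  //  ¬A.
              branch 1.1.1.1 (add ¬¬A):
                ○ open, literals {A=T, B=F, D=T, F=T}.
              branch 1.1.1.2 (add ¬A):
                ○ open, literals {A=F, B=F, D=T, F=T}.
          branch 1.1.2 (add ¬A):
            ¬(¬A ∧ A): β-rule — branch into ¬¬A  //  ¬A.
              branch 1.1.2.1 (add ¬¬A):
                × closes — contains both A and ¬A.
              branch 1.1.2.2 (add ¬A):
                ○ open, literals {A=F, B=F}.
      branch 1.2 (add ¬((F ∨ C) ∨ E)):
        ¬((F ∨ C) ∨ E): α-rule — add ¬(F ∨ C), ¬E.
        ¬(F ∨ C): α-rule — add ¬F, ¬C.
        ¬((¬D ∨ ¬F) ∧ A): β-rule — branch into ¬(¬D ∨ ¬F)  //  ¬A.
          branch 1.2.1 (add ¬(¬D ∨ ¬F)):
            ¬(¬D ∨ ¬F): α-rule — add ¬¬D, ¬¬F.
            × closes — contains both F and ¬F.
          branch 1.2.2 (add ¬A):
            ○ open, literals {A=F, C=F, E=F, F=F}.
  branch 2 (add (¬D ∧ ¬D)):
    (¬D ∧ ¬D): α-rule — add ¬D, ¬D.
    ((B ∨ (¬A ∧ A)) → ¬((F ∨ C) ∨ E)): β-rule — branch into ¬(B ∨ (¬A ∧ A))  //  ¬((F ∨ C) ∨ E).
      branch 2.1 (add ¬(B ∨ (¬A ∧ A))):
        ¬(B ∨ (¬A ∧ A)): α-rule — add ¬B, ¬(¬A ∧ A).
        ¬(¬A ∧ A): β-rule — branch into ¬¬A  //  ¬A.
          branch 2.1.1 (add ¬¬A):
            ○ open, literals {A=T, B=F, D=F}.
          branch 2.1.2 (add ¬A):
            ○ open, literals {A=F, B=F, D=F}.
      branch 2.2 (add ¬((F ∨ C) ∨ E)):
        ¬((F ∨ C) ∨ E): α-rule — add ¬(F ∨ C), ¬E.
        ¬(F ∨ C): α-rule — add ¬F, ¬C.
        ○ open, literals {C=F, D=F, E=F, F=F}.
2 branches closed, 7 open.
Each open branch fixes some atoms; the unmentioned ones are free. Counting distinct full assignments: branch {A=T, B=F, D=T, F=T} (C, E) contributes 4 new; branch {A=F, B=F, D=T, F=T} (C, E) contributes 4 new; branch {A=F, B=F} (C, D, E, F) contributes 12 new; branch {A=F, C=F, E=F, F=F} (B, D) contributes 2 new; branch {A=T, B=F, D=F} (C, E, F) contributes 8 new; branch {A=F, B=F, D=F} (C, E, F) contributes 0 new; branch {C=F, D=F, E=F, F=F} (A, B) contributes 1 new. Total: 31.

31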